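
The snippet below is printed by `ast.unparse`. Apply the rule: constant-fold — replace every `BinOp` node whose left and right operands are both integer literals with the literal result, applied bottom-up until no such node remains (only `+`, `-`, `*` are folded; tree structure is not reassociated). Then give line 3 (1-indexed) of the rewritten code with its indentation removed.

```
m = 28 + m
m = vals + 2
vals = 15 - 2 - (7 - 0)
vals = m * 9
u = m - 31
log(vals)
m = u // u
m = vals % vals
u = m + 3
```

Transformed code:
m = 28 + m
m = vals + 2
vals = 6
vals = m * 9
u = m - 31
log(vals)
m = u // u
m = vals % vals
u = m + 3

vals = 6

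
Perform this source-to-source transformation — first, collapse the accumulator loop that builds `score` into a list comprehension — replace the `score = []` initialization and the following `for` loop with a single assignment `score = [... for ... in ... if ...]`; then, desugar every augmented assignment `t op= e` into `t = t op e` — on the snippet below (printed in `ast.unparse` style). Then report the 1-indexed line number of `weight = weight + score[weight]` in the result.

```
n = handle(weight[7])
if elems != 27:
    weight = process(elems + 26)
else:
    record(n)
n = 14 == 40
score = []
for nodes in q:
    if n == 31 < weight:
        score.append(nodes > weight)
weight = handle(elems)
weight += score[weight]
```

9

Transformed code:
n = handle(weight[7])
if elems != 27:
    weight = process(elems + 26)
else:
    record(n)
n = 14 == 40
score = [nodes > weight for nodes in q if n == 31 < weight]
weight = handle(elems)
weight = weight + score[weight]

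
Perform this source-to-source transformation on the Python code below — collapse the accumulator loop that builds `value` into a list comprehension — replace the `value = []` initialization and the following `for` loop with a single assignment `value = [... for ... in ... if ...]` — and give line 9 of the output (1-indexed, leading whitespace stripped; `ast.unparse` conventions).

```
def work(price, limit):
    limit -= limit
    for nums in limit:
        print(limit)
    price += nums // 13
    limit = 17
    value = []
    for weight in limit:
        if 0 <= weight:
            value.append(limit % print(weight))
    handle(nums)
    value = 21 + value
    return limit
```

Transformed code:
def work(price, limit):
    limit -= limit
    for nums in limit:
        print(limit)
    price += nums // 13
    limit = 17
    value = [limit % print(weight) for weight in limit if 0 <= weight]
    handle(nums)
    value = 21 + value
    return limit

value = 21 + value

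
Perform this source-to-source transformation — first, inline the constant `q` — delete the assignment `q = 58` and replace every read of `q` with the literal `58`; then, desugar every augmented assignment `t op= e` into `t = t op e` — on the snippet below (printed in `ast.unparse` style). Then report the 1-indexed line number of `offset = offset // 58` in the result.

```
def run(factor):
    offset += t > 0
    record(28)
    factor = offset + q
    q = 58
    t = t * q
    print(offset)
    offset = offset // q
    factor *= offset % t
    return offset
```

7

Transformed code:
def run(factor):
    offset = offset + (t > 0)
    record(28)
    factor = offset + 58
    t = t * 58
    print(offset)
    offset = offset // 58
    factor = factor * (offset % t)
    return offset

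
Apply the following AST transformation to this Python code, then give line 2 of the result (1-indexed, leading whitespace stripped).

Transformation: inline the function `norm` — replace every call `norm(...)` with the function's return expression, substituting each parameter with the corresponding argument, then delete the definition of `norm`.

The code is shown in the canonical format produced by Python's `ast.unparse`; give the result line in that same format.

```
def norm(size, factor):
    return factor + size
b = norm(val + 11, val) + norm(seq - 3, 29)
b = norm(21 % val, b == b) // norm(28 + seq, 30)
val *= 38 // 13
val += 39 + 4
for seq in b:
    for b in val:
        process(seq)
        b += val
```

Transformed code:
b = val + (val + 11) + (29 + (seq - 3))
b = ((b == b) + 21 % val) // (30 + (28 + seq))
val *= 38 // 13
val += 39 + 4
for seq in b:
    for b in val:
        process(seq)
        b += val

b = ((b == b) + 21 % val) // (30 + (28 + seq))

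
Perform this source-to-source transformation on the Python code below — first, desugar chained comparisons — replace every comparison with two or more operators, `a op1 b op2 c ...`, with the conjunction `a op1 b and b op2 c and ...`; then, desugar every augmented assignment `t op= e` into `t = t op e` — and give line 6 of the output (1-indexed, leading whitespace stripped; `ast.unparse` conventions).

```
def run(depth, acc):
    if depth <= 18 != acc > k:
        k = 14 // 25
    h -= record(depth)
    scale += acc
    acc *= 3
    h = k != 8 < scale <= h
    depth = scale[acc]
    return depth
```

acc = acc * 3

Transformed code:
def run(depth, acc):
    if depth <= 18 and 18 != acc and (acc > k):
        k = 14 // 25
    h = h - record(depth)
    scale = scale + acc
    acc = acc * 3
    h = k != 8 and 8 < scale and (scale <= h)
    depth = scale[acc]
    return depth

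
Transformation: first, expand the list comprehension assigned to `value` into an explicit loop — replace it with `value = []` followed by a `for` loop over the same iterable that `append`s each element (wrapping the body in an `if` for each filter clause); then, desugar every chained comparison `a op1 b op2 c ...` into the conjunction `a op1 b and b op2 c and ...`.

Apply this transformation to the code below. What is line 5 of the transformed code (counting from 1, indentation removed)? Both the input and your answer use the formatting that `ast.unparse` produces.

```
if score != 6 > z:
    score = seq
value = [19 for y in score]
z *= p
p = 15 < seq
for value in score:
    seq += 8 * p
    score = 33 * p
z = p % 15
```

Transformed code:
if score != 6 and 6 > z:
    score = seq
value = []
for y in score:
    value.append(19)
z *= p
p = 15 < seq
for value in score:
    seq += 8 * p
    score = 33 * p
z = p % 15

value.append(19)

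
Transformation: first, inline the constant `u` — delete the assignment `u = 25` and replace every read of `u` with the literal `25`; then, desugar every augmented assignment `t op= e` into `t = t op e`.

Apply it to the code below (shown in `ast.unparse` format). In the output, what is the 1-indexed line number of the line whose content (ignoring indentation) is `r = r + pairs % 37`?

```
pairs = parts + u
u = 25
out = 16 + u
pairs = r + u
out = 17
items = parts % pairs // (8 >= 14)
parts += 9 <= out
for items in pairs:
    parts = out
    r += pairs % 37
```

9

Transformed code:
pairs = parts + 25
out = 16 + 25
pairs = r + 25
out = 17
items = parts % pairs // (8 >= 14)
parts = parts + (9 <= out)
for items in pairs:
    parts = out
    r = r + pairs % 37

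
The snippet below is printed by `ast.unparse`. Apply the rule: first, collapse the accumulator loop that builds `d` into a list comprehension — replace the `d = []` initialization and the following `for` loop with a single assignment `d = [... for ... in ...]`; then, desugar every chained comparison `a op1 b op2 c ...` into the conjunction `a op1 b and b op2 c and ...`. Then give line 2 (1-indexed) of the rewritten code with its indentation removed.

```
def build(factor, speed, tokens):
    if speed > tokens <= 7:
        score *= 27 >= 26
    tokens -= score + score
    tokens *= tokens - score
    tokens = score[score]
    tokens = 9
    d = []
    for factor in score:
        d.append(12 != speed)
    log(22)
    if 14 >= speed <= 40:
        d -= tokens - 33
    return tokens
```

if speed > tokens and tokens <= 7:

Transformed code:
def build(factor, speed, tokens):
    if speed > tokens and tokens <= 7:
        score *= 27 >= 26
    tokens -= score + score
    tokens *= tokens - score
    tokens = score[score]
    tokens = 9
    d = [12 != speed for factor in score]
    log(22)
    if 14 >= speed and speed <= 40:
        d -= tokens - 33
    return tokens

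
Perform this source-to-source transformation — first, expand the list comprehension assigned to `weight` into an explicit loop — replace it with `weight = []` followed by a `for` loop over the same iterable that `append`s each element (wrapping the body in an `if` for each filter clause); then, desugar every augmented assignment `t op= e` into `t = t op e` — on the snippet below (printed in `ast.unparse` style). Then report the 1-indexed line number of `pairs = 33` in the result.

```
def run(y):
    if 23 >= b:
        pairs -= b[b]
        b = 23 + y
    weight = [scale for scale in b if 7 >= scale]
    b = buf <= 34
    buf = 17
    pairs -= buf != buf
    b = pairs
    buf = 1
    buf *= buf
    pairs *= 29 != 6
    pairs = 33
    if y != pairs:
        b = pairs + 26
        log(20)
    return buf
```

Transformed code:
def run(y):
    if 23 >= b:
        pairs = pairs - b[b]
        b = 23 + y
    weight = []
    for scale in b:
        if 7 >= scale:
            weight.append(scale)
    b = buf <= 34
    buf = 17
    pairs = pairs - (buf != buf)
    b = pairs
    buf = 1
    buf = buf * buf
    pairs = pairs * (29 != 6)
    pairs = 33
    if y != pairs:
        b = pairs + 26
        log(20)
    return buf

16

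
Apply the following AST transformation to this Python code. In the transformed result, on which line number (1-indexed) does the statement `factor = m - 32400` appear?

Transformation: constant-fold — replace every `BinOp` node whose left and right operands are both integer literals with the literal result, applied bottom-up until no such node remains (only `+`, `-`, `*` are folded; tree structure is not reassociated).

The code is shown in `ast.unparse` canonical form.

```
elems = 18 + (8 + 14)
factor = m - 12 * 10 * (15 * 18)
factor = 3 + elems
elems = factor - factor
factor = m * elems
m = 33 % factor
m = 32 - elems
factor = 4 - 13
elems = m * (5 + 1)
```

Transformed code:
elems = 40
factor = m - 32400
factor = 3 + elems
elems = factor - factor
factor = m * elems
m = 33 % factor
m = 32 - elems
factor = -9
elems = m * 6

2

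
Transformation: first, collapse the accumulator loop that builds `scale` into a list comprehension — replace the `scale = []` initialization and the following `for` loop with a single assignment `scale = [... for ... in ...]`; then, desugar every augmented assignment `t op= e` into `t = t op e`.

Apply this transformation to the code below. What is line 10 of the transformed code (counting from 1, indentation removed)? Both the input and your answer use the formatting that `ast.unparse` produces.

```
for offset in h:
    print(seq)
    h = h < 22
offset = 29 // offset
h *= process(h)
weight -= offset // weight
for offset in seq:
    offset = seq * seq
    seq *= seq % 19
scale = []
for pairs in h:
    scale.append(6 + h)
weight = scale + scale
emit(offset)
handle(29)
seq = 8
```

scale = [6 + h for pairs in h]

Transformed code:
for offset in h:
    print(seq)
    h = h < 22
offset = 29 // offset
h = h * process(h)
weight = weight - offset // weight
for offset in seq:
    offset = seq * seq
    seq = seq * (seq % 19)
scale = [6 + h for pairs in h]
weight = scale + scale
emit(offset)
handle(29)
seq = 8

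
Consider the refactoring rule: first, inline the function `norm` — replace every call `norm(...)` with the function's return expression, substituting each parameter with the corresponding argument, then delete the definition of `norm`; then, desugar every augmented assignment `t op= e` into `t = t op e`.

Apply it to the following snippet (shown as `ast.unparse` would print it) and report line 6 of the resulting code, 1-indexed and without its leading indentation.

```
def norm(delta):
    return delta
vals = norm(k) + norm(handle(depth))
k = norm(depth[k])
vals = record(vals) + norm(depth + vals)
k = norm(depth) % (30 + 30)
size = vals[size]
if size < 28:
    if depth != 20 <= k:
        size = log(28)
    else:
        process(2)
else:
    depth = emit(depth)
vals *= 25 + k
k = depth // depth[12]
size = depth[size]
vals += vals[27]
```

if size < 28:

Transformed code:
vals = k + handle(depth)
k = depth[k]
vals = record(vals) + (depth + vals)
k = depth % (30 + 30)
size = vals[size]
if size < 28:
    if depth != 20 <= k:
        size = log(28)
    else:
        process(2)
else:
    depth = emit(depth)
vals = vals * (25 + k)
k = depth // depth[12]
size = depth[size]
vals = vals + vals[27]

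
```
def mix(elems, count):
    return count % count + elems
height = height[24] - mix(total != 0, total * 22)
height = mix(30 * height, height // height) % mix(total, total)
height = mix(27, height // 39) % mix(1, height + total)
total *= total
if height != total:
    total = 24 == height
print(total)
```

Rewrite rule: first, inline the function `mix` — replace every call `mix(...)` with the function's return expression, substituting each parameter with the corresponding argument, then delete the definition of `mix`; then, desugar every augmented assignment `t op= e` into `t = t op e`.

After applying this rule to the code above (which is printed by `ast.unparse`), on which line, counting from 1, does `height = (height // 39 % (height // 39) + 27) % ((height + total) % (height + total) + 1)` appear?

3

Transformed code:
height = height[24] - (total * 22 % (total * 22) + (total != 0))
height = (height // height % (height // height) + 30 * height) % (total % total + total)
height = (height // 39 % (height // 39) + 27) % ((height + total) % (height + total) + 1)
total = total * total
if height != total:
    total = 24 == height
print(total)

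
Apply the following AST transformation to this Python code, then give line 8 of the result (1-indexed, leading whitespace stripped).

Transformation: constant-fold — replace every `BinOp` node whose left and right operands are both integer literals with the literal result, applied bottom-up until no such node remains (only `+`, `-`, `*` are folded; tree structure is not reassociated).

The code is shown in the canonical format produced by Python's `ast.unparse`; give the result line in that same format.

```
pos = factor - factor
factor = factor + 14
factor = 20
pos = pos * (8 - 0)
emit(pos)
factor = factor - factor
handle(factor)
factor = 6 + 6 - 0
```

Transformed code:
pos = factor - factor
factor = factor + 14
factor = 20
pos = pos * 8
emit(pos)
factor = factor - factor
handle(factor)
factor = 12

factor = 12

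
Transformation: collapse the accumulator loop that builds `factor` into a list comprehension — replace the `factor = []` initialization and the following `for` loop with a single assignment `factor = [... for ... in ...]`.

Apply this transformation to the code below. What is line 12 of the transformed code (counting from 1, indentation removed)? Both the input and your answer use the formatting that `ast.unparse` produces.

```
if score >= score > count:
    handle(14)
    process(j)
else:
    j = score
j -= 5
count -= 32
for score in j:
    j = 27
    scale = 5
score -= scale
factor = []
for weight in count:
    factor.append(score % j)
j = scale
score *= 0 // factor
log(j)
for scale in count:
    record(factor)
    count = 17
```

Transformed code:
if score >= score > count:
    handle(14)
    process(j)
else:
    j = score
j -= 5
count -= 32
for score in j:
    j = 27
    scale = 5
score -= scale
factor = [score % j for weight in count]
j = scale
score *= 0 // factor
log(j)
for scale in count:
    record(factor)
    count = 17

factor = [score % j for weight in count]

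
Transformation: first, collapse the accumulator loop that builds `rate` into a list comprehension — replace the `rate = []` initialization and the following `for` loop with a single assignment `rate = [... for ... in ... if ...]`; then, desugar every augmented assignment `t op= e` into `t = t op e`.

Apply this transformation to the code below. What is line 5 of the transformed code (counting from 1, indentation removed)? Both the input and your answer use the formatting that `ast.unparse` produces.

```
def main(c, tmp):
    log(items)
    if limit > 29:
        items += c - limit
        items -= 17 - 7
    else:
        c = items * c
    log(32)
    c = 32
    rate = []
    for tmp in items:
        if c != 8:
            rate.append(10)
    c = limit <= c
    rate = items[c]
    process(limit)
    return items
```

Transformed code:
def main(c, tmp):
    log(items)
    if limit > 29:
        items = items + (c - limit)
        items = items - (17 - 7)
    else:
        c = items * c
    log(32)
    c = 32
    rate = [10 for tmp in items if c != 8]
    c = limit <= c
    rate = items[c]
    process(limit)
    return items

items = items - (17 - 7)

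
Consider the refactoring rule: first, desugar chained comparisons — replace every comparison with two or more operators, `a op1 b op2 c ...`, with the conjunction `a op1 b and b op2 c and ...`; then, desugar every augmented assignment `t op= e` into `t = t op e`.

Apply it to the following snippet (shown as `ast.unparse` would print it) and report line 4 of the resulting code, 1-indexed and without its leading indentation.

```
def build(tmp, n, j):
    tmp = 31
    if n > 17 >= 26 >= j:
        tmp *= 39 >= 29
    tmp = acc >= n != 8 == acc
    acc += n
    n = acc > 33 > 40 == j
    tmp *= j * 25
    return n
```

Transformed code:
def build(tmp, n, j):
    tmp = 31
    if n > 17 and 17 >= 26 and (26 >= j):
        tmp = tmp * (39 >= 29)
    tmp = acc >= n and n != 8 and (8 == acc)
    acc = acc + n
    n = acc > 33 and 33 > 40 and (40 == j)
    tmp = tmp * (j * 25)
    return n

tmp = tmp * (39 >= 29)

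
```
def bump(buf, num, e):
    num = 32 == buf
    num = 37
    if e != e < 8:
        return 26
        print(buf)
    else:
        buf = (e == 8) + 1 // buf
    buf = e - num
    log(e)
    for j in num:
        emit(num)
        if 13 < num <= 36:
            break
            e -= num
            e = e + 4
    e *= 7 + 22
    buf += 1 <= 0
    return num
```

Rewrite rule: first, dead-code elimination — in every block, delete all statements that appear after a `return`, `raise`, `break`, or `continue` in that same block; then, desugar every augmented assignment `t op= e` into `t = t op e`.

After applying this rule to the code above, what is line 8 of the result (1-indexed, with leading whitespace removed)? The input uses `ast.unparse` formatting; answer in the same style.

buf = e - num

Transformed code:
def bump(buf, num, e):
    num = 32 == buf
    num = 37
    if e != e < 8:
        return 26
    else:
        buf = (e == 8) + 1 // buf
    buf = e - num
    log(e)
    for j in num:
        emit(num)
        if 13 < num <= 36:
            break
    e = e * (7 + 22)
    buf = buf + (1 <= 0)
    return num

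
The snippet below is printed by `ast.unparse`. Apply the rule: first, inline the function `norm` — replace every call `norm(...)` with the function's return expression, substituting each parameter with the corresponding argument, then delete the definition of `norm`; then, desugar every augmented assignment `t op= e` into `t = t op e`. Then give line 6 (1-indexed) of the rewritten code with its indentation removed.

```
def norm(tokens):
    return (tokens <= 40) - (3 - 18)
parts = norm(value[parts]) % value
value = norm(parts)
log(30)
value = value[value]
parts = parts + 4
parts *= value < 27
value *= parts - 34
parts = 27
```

Transformed code:
parts = ((value[parts] <= 40) - (3 - 18)) % value
value = (parts <= 40) - (3 - 18)
log(30)
value = value[value]
parts = parts + 4
parts = parts * (value < 27)
value = value * (parts - 34)
parts = 27

parts = parts * (value < 27)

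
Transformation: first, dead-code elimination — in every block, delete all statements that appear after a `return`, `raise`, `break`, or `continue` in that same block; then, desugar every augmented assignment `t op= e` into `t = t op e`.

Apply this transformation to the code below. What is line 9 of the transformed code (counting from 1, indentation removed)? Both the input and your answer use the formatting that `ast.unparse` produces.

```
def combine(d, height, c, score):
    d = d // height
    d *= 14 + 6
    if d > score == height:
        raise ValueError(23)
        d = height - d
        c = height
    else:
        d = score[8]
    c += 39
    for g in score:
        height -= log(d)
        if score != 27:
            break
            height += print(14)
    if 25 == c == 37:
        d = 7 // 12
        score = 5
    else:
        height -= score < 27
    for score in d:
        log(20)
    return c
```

for g in score:

Transformed code:
def combine(d, height, c, score):
    d = d // height
    d = d * (14 + 6)
    if d > score == height:
        raise ValueError(23)
    else:
        d = score[8]
    c = c + 39
    for g in score:
        height = height - log(d)
        if score != 27:
            break
    if 25 == c == 37:
        d = 7 // 12
        score = 5
    else:
        height = height - (score < 27)
    for score in d:
        log(20)
    return c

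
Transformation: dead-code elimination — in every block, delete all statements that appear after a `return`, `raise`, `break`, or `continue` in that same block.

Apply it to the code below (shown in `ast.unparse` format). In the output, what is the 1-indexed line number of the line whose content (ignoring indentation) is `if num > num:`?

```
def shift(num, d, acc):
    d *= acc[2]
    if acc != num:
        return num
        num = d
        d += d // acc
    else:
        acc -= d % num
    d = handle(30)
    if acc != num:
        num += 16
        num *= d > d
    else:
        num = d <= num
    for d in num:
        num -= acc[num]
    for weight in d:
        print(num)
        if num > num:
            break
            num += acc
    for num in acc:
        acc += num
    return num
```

Transformed code:
def shift(num, d, acc):
    d *= acc[2]
    if acc != num:
        return num
    else:
        acc -= d % num
    d = handle(30)
    if acc != num:
        num += 16
        num *= d > d
    else:
        num = d <= num
    for d in num:
        num -= acc[num]
    for weight in d:
        print(num)
        if num > num:
            break
    for num in acc:
        acc += num
    return num

17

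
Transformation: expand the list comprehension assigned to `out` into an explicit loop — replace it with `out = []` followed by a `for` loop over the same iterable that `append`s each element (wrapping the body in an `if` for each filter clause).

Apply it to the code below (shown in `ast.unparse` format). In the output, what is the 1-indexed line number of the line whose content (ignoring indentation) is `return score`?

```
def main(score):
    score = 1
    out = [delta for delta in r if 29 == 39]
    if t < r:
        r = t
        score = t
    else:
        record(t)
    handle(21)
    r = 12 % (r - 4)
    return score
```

14

Transformed code:
def main(score):
    score = 1
    out = []
    for delta in r:
        if 29 == 39:
            out.append(delta)
    if t < r:
        r = t
        score = t
    else:
        record(t)
    handle(21)
    r = 12 % (r - 4)
    return score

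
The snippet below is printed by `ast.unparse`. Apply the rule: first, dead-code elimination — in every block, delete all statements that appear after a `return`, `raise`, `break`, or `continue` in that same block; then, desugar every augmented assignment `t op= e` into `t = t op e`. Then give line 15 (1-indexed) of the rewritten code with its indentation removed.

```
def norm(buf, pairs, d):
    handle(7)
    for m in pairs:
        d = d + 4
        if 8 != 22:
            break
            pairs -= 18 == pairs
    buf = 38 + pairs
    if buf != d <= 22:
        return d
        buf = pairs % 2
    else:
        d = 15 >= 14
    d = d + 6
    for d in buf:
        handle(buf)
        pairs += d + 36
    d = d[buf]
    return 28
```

pairs = pairs + (d + 36)

Transformed code:
def norm(buf, pairs, d):
    handle(7)
    for m in pairs:
        d = d + 4
        if 8 != 22:
            break
    buf = 38 + pairs
    if buf != d <= 22:
        return d
    else:
        d = 15 >= 14
    d = d + 6
    for d in buf:
        handle(buf)
        pairs = pairs + (d + 36)
    d = d[buf]
    return 28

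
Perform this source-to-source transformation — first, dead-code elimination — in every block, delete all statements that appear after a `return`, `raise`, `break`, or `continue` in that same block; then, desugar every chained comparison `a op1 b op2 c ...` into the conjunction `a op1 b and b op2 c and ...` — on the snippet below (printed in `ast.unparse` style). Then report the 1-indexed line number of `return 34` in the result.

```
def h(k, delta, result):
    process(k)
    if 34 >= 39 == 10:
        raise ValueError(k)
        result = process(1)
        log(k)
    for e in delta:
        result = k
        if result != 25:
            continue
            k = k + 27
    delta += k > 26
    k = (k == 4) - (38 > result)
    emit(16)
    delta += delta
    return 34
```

13

Transformed code:
def h(k, delta, result):
    process(k)
    if 34 >= 39 and 39 == 10:
        raise ValueError(k)
    for e in delta:
        result = k
        if result != 25:
            continue
    delta += k > 26
    k = (k == 4) - (38 > result)
    emit(16)
    delta += delta
    return 34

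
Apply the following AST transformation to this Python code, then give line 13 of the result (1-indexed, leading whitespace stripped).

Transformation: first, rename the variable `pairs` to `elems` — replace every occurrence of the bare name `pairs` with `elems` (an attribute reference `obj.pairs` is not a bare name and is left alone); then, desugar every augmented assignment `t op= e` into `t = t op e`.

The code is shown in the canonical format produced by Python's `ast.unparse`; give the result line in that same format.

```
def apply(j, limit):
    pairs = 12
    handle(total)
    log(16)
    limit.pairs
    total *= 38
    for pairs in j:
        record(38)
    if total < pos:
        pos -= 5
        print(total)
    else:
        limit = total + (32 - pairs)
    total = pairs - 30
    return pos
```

limit = total + (32 - elems)

Transformed code:
def apply(j, limit):
    elems = 12
    handle(total)
    log(16)
    limit.pairs
    total = total * 38
    for elems in j:
        record(38)
    if total < pos:
        pos = pos - 5
        print(total)
    else:
        limit = total + (32 - elems)
    total = elems - 30
    return pos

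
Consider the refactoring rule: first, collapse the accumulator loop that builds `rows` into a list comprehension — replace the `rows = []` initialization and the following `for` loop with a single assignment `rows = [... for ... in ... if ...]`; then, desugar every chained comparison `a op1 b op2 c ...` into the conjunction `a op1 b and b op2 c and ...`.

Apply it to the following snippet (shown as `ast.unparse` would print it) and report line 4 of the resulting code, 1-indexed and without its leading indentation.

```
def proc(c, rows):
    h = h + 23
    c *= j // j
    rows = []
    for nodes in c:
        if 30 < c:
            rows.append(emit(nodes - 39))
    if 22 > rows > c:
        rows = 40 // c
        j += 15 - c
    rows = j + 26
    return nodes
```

Transformed code:
def proc(c, rows):
    h = h + 23
    c *= j // j
    rows = [emit(nodes - 39) for nodes in c if 30 < c]
    if 22 > rows and rows > c:
        rows = 40 // c
        j += 15 - c
    rows = j + 26
    return nodes

rows = [emit(nodes - 39) for nodes in c if 30 < c]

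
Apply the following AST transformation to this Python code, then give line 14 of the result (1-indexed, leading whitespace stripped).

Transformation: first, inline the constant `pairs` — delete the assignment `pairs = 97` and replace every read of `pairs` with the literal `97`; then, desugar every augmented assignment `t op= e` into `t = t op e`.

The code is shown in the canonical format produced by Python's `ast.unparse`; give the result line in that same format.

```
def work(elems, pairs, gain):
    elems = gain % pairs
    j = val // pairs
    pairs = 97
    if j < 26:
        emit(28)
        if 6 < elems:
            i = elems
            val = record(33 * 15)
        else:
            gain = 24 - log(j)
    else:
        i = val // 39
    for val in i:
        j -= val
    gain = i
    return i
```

Transformed code:
def work(elems, pairs, gain):
    elems = gain % 97
    j = val // 97
    if j < 26:
        emit(28)
        if 6 < elems:
            i = elems
            val = record(33 * 15)
        else:
            gain = 24 - log(j)
    else:
        i = val // 39
    for val in i:
        j = j - val
    gain = i
    return i

j = j - val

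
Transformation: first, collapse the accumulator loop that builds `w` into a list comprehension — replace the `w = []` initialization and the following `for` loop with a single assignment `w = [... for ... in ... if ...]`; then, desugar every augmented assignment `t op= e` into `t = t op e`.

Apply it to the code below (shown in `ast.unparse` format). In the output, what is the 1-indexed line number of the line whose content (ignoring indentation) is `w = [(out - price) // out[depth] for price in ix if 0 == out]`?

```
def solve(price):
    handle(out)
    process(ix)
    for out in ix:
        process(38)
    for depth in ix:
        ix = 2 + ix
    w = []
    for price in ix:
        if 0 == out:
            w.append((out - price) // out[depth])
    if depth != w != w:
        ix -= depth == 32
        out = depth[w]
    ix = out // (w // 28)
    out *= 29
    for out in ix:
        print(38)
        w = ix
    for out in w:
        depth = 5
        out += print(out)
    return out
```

8

Transformed code:
def solve(price):
    handle(out)
    process(ix)
    for out in ix:
        process(38)
    for depth in ix:
        ix = 2 + ix
    w = [(out - price) // out[depth] for price in ix if 0 == out]
    if depth != w != w:
        ix = ix - (depth == 32)
        out = depth[w]
    ix = out // (w // 28)
    out = out * 29
    for out in ix:
        print(38)
        w = ix
    for out in w:
        depth = 5
        out = out + print(out)
    return out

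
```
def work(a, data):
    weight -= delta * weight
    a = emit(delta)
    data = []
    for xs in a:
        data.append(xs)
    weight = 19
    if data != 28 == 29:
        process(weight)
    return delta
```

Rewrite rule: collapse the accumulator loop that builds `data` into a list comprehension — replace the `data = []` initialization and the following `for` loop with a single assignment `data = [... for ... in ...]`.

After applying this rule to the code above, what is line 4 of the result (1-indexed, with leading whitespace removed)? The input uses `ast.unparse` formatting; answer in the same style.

data = [xs for xs in a]

Transformed code:
def work(a, data):
    weight -= delta * weight
    a = emit(delta)
    data = [xs for xs in a]
    weight = 19
    if data != 28 == 29:
        process(weight)
    return delta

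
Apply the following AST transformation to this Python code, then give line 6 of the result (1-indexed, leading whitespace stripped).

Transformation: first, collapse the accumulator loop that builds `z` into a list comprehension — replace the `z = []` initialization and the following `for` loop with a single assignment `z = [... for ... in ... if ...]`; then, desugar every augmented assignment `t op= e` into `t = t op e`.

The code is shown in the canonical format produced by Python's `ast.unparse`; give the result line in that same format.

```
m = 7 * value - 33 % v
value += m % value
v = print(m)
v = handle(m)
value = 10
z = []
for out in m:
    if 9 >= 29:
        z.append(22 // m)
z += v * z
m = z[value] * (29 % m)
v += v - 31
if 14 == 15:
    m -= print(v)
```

z = [22 // m for out in m if 9 >= 29]

Transformed code:
m = 7 * value - 33 % v
value = value + m % value
v = print(m)
v = handle(m)
value = 10
z = [22 // m for out in m if 9 >= 29]
z = z + v * z
m = z[value] * (29 % m)
v = v + (v - 31)
if 14 == 15:
    m = m - print(v)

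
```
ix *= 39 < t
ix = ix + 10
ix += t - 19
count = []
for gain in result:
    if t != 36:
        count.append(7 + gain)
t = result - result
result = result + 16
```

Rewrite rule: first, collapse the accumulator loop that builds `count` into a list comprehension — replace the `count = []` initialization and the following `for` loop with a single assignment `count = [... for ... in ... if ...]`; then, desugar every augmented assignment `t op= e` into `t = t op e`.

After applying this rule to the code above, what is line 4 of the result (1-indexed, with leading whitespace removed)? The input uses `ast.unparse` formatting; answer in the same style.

count = [7 + gain for gain in result if t != 36]

Transformed code:
ix = ix * (39 < t)
ix = ix + 10
ix = ix + (t - 19)
count = [7 + gain for gain in result if t != 36]
t = result - result
result = result + 16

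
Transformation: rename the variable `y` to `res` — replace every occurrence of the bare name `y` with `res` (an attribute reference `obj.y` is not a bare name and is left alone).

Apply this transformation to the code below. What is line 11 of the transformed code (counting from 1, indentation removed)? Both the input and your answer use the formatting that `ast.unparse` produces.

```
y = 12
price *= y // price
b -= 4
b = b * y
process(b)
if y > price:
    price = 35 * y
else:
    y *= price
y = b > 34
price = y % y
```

price = res % res

Transformed code:
res = 12
price *= res // price
b -= 4
b = b * res
process(b)
if res > price:
    price = 35 * res
else:
    res *= price
res = b > 34
price = res % res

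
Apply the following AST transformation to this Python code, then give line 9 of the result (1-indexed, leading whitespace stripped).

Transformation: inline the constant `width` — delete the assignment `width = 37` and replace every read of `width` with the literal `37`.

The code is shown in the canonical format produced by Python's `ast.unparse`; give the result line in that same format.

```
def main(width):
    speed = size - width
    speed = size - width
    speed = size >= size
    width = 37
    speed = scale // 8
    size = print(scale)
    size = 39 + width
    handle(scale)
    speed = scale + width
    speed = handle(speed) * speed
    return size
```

speed = scale + 37

Transformed code:
def main(width):
    speed = size - 37
    speed = size - 37
    speed = size >= size
    speed = scale // 8
    size = print(scale)
    size = 39 + 37
    handle(scale)
    speed = scale + 37
    speed = handle(speed) * speed
    return size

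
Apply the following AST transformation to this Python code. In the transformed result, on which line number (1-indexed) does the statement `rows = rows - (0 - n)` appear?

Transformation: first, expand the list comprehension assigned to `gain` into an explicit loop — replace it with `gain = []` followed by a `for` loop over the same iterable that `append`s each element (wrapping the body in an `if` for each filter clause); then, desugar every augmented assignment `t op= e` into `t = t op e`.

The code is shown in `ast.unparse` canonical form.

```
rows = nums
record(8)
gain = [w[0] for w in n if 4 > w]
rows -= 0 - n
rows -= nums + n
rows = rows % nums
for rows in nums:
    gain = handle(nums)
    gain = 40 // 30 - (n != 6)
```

Transformed code:
rows = nums
record(8)
gain = []
for w in n:
    if 4 > w:
        gain.append(w[0])
rows = rows - (0 - n)
rows = rows - (nums + n)
rows = rows % nums
for rows in nums:
    gain = handle(nums)
    gain = 40 // 30 - (n != 6)

7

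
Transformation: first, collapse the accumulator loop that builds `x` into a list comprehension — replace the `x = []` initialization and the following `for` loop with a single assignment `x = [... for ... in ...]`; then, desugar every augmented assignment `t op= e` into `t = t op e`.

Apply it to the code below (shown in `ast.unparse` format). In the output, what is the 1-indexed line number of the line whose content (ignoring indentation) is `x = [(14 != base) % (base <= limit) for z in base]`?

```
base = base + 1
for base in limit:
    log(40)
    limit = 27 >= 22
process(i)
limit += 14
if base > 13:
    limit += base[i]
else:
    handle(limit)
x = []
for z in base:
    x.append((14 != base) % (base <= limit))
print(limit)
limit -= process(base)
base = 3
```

11

Transformed code:
base = base + 1
for base in limit:
    log(40)
    limit = 27 >= 22
process(i)
limit = limit + 14
if base > 13:
    limit = limit + base[i]
else:
    handle(limit)
x = [(14 != base) % (base <= limit) for z in base]
print(limit)
limit = limit - process(base)
base = 3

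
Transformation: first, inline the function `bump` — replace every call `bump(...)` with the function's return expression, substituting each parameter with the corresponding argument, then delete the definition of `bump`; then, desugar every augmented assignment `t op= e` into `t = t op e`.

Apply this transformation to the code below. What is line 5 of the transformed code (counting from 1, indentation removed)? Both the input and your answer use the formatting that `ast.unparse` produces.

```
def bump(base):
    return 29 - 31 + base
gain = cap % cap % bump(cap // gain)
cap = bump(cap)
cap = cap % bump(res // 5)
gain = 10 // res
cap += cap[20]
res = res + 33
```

Transformed code:
gain = cap % cap % (29 - 31 + cap // gain)
cap = 29 - 31 + cap
cap = cap % (29 - 31 + res // 5)
gain = 10 // res
cap = cap + cap[20]
res = res + 33

cap = cap + cap[20]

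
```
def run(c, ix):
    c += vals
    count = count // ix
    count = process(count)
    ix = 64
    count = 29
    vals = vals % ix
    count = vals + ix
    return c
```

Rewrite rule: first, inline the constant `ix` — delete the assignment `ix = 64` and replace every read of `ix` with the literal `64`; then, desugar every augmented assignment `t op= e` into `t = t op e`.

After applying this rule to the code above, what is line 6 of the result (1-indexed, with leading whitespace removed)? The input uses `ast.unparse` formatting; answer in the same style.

vals = vals % 64

Transformed code:
def run(c, ix):
    c = c + vals
    count = count // 64
    count = process(count)
    count = 29
    vals = vals % 64
    count = vals + 64
    return c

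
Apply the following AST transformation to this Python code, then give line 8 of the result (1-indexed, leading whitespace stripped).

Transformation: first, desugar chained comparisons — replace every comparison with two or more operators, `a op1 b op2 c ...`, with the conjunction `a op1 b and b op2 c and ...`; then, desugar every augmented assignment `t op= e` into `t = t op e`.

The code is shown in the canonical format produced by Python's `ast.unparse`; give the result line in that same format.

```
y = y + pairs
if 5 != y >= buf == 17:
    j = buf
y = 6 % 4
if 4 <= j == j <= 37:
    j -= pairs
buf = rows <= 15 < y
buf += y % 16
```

buf = buf + y % 16

Transformed code:
y = y + pairs
if 5 != y and y >= buf and (buf == 17):
    j = buf
y = 6 % 4
if 4 <= j and j == j and (j <= 37):
    j = j - pairs
buf = rows <= 15 and 15 < y
buf = buf + y % 16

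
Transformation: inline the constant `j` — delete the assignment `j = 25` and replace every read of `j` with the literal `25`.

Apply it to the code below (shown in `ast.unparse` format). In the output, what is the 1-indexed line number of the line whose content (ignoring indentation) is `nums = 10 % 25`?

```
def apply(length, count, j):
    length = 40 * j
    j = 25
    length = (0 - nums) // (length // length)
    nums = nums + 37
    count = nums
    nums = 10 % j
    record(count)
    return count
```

Transformed code:
def apply(length, count, j):
    length = 40 * 25
    length = (0 - nums) // (length // length)
    nums = nums + 37
    count = nums
    nums = 10 % 25
    record(count)
    return count

6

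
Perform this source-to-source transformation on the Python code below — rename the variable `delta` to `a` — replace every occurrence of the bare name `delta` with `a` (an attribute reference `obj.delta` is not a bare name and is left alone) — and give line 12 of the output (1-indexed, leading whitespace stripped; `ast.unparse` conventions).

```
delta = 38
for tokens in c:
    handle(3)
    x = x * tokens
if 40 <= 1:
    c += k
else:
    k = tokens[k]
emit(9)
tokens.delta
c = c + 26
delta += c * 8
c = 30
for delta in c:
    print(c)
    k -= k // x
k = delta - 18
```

a += c * 8

Transformed code:
a = 38
for tokens in c:
    handle(3)
    x = x * tokens
if 40 <= 1:
    c += k
else:
    k = tokens[k]
emit(9)
tokens.delta
c = c + 26
a += c * 8
c = 30
for a in c:
    print(c)
    k -= k // x
k = a - 18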